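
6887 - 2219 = 4668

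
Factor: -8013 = -1*3^1*2671^1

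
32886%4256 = 3094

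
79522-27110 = 52412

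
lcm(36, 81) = 324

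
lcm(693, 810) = 62370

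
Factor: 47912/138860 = 2^1 * 5^(-1) * 113^1 * 131^(-1) = 226/655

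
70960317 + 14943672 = 85903989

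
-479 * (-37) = 17723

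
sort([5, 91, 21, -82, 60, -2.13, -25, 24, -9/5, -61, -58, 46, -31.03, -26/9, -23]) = [-82, -61, -58, -31.03, -25, -23, -26/9, -2.13, -9/5, 5, 21, 24, 46, 60, 91]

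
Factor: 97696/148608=2^(-2)*3^(-3)*71^1=71/108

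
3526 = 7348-3822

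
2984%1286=412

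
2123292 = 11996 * 177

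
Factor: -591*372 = -1*2^2*3^2*31^1*197^1 = -219852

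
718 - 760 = -42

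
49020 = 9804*5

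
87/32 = 2 + 23/32 ≈ 2.72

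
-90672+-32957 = -123629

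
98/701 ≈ 0.140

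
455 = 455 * 1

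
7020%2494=2032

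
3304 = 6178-2874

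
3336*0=0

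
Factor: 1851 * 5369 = 3^1 * 7^1 * 13^1 * 59^1 * 617^1 = 9938019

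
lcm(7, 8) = 56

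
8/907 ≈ 0.00882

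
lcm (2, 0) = 0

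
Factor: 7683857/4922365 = 5^(-1)*7^(-1)*2411^1*3187^1*140639^(-1)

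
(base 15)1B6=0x18C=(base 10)396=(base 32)CC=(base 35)BB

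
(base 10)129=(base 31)45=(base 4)2001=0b10000001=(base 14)93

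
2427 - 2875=-448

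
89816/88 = 11227/11 ≈ 1020.64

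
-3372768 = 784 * (-4302)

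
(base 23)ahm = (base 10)5703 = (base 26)8b9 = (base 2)1011001000111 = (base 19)ff3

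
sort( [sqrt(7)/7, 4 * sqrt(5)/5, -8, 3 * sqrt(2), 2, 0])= [-8, 0, sqrt(7)/7, 4 * sqrt(5)/5, 2, 3 * sqrt(2)]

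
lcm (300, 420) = 2100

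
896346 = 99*9054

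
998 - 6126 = -5128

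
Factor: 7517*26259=3^1*7517^1*8753^1=197388903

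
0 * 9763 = 0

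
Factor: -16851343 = -1*2539^1*6637^1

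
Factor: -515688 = -1*2^3*3^1*21487^1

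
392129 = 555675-163546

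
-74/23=-3-5/23≈-3.22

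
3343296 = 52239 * 64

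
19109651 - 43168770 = -24059119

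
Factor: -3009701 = -1*3009701^1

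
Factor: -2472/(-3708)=2^1*3^(-1)=2/3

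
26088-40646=-14558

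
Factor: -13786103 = -1*31^1*444713^1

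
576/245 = 2 + 86/245 ≈ 2.35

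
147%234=147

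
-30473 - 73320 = -103793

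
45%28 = 17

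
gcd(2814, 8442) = 2814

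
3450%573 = 12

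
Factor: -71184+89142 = 2^1 * 3^1 * 41^1 * 73^1 = 17958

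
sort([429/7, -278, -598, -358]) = [-598, -358, -278, 429/7]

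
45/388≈0.116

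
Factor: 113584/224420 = 2^2 * 5^(-1) * 7^(-2) * 31^1 = 124/245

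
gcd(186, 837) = 93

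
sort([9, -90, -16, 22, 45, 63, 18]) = [-90, -16, 9, 18, 22, 45, 63]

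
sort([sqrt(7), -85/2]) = [-85/2, sqrt(7)]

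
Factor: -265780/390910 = -1*2^1*13^(-1)*31^(-1)*137^1 = -274/403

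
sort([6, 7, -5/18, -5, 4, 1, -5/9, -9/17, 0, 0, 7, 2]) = [-5, -5/9, -9/17, -5/18, 0, 0, 1, 2, 4, 6, 7, 7]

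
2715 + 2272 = 4987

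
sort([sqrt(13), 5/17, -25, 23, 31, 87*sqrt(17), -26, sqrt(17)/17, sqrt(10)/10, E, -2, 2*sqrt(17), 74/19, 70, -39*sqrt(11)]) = [-39*sqrt(11), -26, -25, -2, sqrt(17)/17, 5/17, sqrt(10)/10, E, sqrt(13), 74/19, 2*sqrt(17), 23, 31, 70, 87*sqrt(17)]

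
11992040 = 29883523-17891483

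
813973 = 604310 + 209663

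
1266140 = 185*6844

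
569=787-218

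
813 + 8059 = 8872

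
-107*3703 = -396221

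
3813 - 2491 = 1322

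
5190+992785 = 997975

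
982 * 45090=44278380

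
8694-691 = 8003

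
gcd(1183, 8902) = 1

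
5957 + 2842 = 8799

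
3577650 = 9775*366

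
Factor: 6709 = 6709^1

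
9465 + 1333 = 10798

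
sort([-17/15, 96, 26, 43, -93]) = [-93, -17/15, 26, 43, 96]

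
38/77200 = 19/38600 ≈ 0.000492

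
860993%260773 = 78674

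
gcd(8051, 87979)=97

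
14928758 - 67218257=-52289499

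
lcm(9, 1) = 9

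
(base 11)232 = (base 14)15b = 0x115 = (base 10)277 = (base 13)184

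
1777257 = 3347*531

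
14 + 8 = 22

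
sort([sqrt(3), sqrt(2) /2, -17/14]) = [-17/14, sqrt(2) /2, sqrt(3)]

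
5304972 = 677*7836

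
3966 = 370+3596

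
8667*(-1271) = -11015757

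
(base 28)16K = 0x3CC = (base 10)972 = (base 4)33030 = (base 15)44C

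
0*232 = 0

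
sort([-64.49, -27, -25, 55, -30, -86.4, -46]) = [-86.4, -64.49, -46, -30, -27, -25, 55]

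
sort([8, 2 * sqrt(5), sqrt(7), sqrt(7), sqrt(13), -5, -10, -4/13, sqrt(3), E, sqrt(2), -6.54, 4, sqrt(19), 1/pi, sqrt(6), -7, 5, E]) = [-10, -7, -6.54, -5, -4/13, 1/pi, sqrt(2), sqrt(3), sqrt(6), sqrt(7), sqrt(7), E, E, sqrt(13), 4, sqrt(19), 2 * sqrt(5), 5, 8]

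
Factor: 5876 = 2^2 * 13^1 * 113^1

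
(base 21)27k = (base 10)1049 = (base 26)1e9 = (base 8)2031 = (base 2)10000011001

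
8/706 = 4/353 ≈ 0.0113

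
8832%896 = 768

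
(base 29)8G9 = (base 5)212301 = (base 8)16041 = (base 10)7201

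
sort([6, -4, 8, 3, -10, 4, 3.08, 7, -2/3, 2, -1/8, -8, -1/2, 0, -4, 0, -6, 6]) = [-10, -8, -6, -4, -4, -2/3, -1/2, -1/8, 0, 0, 2, 3, 3.08, 4, 6, 6, 7, 8]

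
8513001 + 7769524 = 16282525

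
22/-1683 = -2/153 ≈ -0.0131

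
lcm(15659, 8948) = 62636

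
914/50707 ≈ 0.0180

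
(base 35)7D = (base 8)402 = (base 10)258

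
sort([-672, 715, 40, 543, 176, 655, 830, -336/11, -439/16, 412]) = [-672, -336/11, -439/16, 40, 176, 412, 543, 655, 715, 830]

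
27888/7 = 3984 = 3984.00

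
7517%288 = 29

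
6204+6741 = 12945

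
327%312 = 15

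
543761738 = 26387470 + 517374268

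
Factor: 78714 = 2^1*3^2*4373^1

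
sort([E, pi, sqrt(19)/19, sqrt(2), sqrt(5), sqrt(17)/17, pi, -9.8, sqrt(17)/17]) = [-9.8, sqrt(19)/19, sqrt(17)/17, sqrt(17)/17, sqrt(2), sqrt(5), E, pi, pi]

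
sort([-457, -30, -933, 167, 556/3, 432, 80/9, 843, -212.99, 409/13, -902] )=[-933, -902, -457, -212.99, -30, 80/9, 409/13, 167, 556/3, 432, 843] 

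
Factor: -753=-1*3^1*251^1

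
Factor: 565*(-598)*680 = -1*2^4*5^2*13^1*17^1*23^1*113^1 = -229751600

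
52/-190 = -26/95 ≈ -0.274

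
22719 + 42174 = 64893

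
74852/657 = 113+611/657 ≈ 113.93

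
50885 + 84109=134994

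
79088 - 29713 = 49375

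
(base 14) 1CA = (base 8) 566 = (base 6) 1422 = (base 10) 374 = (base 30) CE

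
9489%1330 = 179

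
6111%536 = 215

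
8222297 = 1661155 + 6561142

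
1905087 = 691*2757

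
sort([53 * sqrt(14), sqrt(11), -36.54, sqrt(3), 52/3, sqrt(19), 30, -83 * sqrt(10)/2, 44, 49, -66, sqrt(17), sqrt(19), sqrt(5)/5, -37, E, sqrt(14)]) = [-83 * sqrt(10)/2, -66, -37, -36.54, sqrt(5)/5, sqrt(3), E, sqrt(11), sqrt(14), sqrt(17), sqrt(19), sqrt(19), 52/3, 30, 44, 49, 53 * sqrt(14)]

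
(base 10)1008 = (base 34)tm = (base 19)2f1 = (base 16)3f0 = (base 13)5c7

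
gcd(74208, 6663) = 3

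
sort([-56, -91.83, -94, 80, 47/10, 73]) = [-94, -91.83, -56, 47/10, 73, 80]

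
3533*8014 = 28313462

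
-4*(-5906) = 23624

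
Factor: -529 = -1*23^2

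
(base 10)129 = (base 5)1004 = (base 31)45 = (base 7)243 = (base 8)201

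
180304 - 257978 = -77674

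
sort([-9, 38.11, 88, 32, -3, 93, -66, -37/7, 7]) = [-66, -9, -37/7, -3, 7, 32, 38.11, 88, 93]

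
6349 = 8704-2355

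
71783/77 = 932 + 19/77 ≈ 932.25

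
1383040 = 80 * 17288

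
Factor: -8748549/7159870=-1*2^(-1)*3^2*5^(-1)*37^(-2)*71^1*523^(-1)*13691^1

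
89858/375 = 239 + 233/375 ≈ 239.62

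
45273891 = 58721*771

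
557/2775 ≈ 0.201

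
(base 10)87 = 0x57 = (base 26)39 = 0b1010111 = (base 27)36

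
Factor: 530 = 2^1*5^1*53^1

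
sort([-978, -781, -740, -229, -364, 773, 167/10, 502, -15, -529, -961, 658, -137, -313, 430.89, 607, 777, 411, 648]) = [-978, -961, -781, -740, -529, -364, -313, -229, -137, -15, 167/10, 411, 430.89, 502, 607, 648, 658, 773, 777]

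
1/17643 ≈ 0.0000567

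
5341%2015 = 1311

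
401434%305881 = 95553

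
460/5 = 92 = 92.00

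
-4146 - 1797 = -5943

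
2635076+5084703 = 7719779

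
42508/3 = 14169 + 1/3 ≈ 14169.33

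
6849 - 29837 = -22988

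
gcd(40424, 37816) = 1304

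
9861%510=171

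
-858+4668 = 3810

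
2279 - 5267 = -2988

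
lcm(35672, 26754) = 107016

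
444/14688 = 37/1224 ≈ 0.0302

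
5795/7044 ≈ 0.823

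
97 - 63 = 34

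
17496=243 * 72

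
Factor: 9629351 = 277^1*34763^1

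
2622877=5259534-2636657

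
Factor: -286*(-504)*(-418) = -1*2^5*3^2*7^1*11^2*13^1*19^1 = -60252192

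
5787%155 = 52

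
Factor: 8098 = 2^1*4049^1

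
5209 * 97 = 505273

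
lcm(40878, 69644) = 1880388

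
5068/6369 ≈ 0.796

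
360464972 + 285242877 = 645707849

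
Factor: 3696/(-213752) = -1*2^1*3^1*347^(-1) = -6/347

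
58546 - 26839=31707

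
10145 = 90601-80456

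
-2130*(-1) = 2130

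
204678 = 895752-691074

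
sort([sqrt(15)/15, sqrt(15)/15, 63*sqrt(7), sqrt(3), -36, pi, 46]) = [-36, sqrt(15)/15, sqrt(15)/15, sqrt(3), pi, 46, 63*sqrt(7)]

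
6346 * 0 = 0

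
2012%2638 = 2012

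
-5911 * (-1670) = 9871370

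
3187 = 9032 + -5845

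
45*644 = 28980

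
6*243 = 1458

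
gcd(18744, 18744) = 18744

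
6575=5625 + 950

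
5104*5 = 25520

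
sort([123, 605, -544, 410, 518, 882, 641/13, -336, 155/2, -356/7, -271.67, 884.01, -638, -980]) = [-980, -638, -544, -336, -271.67, -356/7, 641/13, 155/2, 123, 410, 518, 605, 882, 884.01]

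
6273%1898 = 579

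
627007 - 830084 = -203077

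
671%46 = 27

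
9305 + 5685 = 14990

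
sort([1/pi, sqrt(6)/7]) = [1/pi, sqrt(6)/7]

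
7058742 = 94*75093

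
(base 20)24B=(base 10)891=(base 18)2D9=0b1101111011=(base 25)1AG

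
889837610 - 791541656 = 98295954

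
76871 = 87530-10659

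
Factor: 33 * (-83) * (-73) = 3^1 * 11^1 * 73^1 * 83^1 = 199947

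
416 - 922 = -506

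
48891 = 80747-31856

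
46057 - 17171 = 28886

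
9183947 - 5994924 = 3189023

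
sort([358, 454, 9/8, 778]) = [9/8, 358, 454, 778]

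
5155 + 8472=13627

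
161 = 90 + 71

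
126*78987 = 9952362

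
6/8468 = 3/4234 ≈ 0.000709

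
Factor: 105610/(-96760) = -1 * 2^(-2) * 41^(-1) * 179^1 = -179/164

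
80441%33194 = 14053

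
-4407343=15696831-20104174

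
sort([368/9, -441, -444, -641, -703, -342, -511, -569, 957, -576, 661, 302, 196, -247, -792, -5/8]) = [-792, -703, -641, -576, -569, -511, -444, -441, -342, -247, -5/8, 368/9, 196, 302, 661, 957]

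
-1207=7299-8506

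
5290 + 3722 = 9012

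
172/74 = 86/37 ≈ 2.32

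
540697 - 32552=508145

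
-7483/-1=7483=7483.00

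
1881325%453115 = 68865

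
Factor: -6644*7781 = -1*2^2*11^1*31^1*151^1*251^1 = -51696964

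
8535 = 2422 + 6113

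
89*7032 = 625848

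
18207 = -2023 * (-9)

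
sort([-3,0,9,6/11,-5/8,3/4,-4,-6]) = [-6,-4,-3,-5/8,0,6/11,3/4,9]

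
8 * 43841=350728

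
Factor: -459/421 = -1*3^3*17^1*421^(-1)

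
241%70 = 31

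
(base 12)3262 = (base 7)22112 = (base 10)5546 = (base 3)21121102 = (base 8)12652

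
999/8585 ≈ 0.116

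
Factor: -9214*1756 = -1*2^3*17^1*271^1*439^1 = -16179784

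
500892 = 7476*67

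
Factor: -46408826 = -1 * 2^1 * 3947^1 * 5879^1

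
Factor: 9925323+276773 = 2^4*409^1*1559^1 = 10202096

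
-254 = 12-266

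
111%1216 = 111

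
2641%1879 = 762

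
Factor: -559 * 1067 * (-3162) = 2^1 * 3^1 * 11^1 * 13^1 * 17^1 * 31^1 * 43^1 * 97^1 = 1885984386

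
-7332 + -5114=-12446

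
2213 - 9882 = -7669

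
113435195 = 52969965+60465230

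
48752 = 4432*11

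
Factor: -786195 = -1*3^2*5^1*17471^1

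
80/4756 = 20/1189 ≈ 0.0168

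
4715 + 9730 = 14445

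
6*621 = 3726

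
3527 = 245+3282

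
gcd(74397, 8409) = 3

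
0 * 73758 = 0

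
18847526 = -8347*(-2258)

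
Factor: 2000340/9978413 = 2^2*3^2*5^1*89^(-1)*191^(-1)*587^(-1)*11113^1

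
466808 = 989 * 472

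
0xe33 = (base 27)4qh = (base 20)91f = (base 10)3635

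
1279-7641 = -6362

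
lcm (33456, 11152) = 33456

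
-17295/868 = -19 - 803/868 ≈ -19.93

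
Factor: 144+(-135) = 3^2 = 9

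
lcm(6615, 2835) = 19845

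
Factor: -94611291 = -1 * 3^1 * 31537097^1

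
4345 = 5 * 869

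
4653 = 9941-5288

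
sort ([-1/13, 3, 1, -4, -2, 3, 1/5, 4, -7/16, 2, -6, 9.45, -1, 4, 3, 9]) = [-6, -4, -2, -1, -7/16, -1/13, 1/5, 1, 2, 3, 3, 3, 4, 4, 9, 9.45]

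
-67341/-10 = 6734 + 1/10 = 6734.10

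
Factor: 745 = 5^1*149^1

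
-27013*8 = -216104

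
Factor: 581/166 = 2^(-1)*7^1 = 7/2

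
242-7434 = -7192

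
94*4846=455524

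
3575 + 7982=11557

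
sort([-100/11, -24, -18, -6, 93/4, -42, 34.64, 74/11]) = [-42, -24, -18, -100/11, -6, 74/11, 93/4, 34.64]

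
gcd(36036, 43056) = 468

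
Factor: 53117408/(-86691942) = -1*2^4*3^(-2)*17^(-1)*491^(-1)*577^(-1)*1659919^1 = -26558704/43345971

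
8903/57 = 156 + 11/57 ≈ 156.19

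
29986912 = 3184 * 9418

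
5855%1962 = 1931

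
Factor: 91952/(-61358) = -1 * 2^3 * 7^1 * 11^(-1) * 821^1 * 2789^(-1) = -45976/30679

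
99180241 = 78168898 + 21011343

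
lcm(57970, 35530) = 1101430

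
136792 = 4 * 34198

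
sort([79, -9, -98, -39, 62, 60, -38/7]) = [-98, -39, -9, -38/7, 60, 62, 79]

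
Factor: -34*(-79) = 2^1*17^1*79^1 = 2686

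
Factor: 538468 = 2^2 * 7^1 * 19231^1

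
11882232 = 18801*632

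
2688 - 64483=-61795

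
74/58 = 1 + 8/29 ≈ 1.28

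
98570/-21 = -4693 - 17/21 ≈ -4693.81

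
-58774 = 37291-96065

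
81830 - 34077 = 47753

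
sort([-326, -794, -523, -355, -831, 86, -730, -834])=[-834, -831, -794, -730, -523, -355, -326, 86]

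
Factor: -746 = -1*2^1*373^1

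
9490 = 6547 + 2943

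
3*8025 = 24075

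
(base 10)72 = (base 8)110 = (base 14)52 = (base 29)2e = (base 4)1020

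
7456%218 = 44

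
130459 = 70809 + 59650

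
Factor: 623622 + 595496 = 2^1 * 149^1 * 4091^1 = 1219118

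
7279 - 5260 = 2019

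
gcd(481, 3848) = 481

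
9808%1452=1096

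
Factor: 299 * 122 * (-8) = -1 * 2^4 * 13^1 * 23^1 * 61^1 = -291824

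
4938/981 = 1646/327≈5.03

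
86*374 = 32164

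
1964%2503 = 1964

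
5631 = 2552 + 3079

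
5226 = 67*78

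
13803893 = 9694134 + 4109759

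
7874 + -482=7392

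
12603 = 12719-116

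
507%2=1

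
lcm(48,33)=528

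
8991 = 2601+6390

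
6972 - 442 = 6530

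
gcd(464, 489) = 1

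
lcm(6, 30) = 30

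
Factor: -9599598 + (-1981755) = -1*3^3*7^1*29^1*2113^1 = -11581353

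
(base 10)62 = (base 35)1r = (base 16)3e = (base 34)1s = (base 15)42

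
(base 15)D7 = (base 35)5R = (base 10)202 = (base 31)6G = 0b11001010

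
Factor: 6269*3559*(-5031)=-1*3^2*13^1*43^1*3559^1*6269^1=-112248507501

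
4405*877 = 3863185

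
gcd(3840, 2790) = 30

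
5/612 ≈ 0.00817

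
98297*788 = 77458036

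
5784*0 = 0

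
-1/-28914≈0.0000346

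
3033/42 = 72 + 3/14 ≈ 72.21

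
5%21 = 5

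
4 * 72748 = 290992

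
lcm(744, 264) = 8184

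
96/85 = 1 + 11/85≈1.13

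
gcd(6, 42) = 6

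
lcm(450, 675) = 1350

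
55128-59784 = -4656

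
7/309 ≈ 0.0227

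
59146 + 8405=67551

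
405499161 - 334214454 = 71284707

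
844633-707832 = 136801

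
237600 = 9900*24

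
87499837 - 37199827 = 50300010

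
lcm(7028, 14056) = 14056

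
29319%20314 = 9005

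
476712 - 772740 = -296028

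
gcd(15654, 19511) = 1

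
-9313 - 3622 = -12935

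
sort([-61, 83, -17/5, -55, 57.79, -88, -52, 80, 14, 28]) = [-88, -61, -55, -52, -17/5, 14, 28, 57.79, 80, 83]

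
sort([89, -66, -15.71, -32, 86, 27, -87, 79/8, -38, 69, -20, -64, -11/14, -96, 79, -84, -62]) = [-96, -87, -84, -66, -64, -62, -38, -32, -20, -15.71, -11/14, 79/8, 27, 69, 79, 86, 89]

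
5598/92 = 2799/46 ≈ 60.85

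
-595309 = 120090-715399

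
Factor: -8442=-1 * 2^1 * 3^2 * 7^1 * 67^1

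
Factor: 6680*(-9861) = -1*2^3*3^1*5^1*19^1*167^1*173^1 = -65871480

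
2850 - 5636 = -2786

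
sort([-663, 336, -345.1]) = [-663, -345.1, 336]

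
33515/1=33515=33515.00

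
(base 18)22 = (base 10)38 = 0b100110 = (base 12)32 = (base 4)212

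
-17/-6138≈0.00277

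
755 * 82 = 61910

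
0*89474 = 0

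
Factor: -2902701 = -1*3^1*967567^1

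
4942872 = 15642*316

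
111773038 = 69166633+42606405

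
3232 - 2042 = 1190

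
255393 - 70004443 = -69749050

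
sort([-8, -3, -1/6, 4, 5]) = [-8, -3, -1/6, 4, 5]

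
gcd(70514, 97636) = 2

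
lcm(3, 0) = 0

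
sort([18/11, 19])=[18/11, 19]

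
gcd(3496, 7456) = 8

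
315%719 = 315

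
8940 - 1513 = 7427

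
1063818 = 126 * 8443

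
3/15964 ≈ 0.000188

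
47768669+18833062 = 66601731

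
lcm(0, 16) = 0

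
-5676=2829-8505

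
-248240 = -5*49648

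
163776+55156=218932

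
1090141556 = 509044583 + 581096973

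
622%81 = 55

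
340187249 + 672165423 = 1012352672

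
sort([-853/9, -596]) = [-596, -853/9]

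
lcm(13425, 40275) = 40275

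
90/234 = 5/13 ≈ 0.385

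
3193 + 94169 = 97362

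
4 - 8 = -4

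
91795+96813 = 188608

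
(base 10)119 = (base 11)a9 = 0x77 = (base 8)167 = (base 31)3q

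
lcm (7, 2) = 14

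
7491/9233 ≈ 0.811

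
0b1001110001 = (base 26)o1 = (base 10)625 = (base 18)1gd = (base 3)212011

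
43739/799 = 54 + 593/799 ≈ 54.74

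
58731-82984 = -24253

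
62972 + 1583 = 64555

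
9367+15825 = 25192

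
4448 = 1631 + 2817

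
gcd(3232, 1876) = 4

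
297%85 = 42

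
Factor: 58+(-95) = -1*37^1 = -37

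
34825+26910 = 61735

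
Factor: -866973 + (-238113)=-1*2^1*3^1*184181^1=-1105086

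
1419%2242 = 1419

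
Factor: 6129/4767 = 3^2*7^(-1) = 9/7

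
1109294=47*23602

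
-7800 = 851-8651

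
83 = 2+81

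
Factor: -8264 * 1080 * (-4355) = 2^6 * 3^3 * 5^2 * 13^1 * 67^1 * 1033^1 = 38868897600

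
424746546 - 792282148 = -367535602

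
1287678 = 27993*46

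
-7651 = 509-8160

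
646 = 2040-1394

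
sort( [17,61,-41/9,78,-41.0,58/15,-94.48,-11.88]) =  [-94.48,-41.0,-11.88,-41/9,58/15,17,61,78]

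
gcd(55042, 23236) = 2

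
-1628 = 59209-60837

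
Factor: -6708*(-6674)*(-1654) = -1*2^4*3^1*13^1*43^1*47^1*71^1*827^1 = -74048243568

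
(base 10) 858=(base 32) qq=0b1101011010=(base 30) si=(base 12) 5b6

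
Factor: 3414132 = 2^2 * 3^2 * 94837^1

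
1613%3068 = 1613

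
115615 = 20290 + 95325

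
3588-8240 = -4652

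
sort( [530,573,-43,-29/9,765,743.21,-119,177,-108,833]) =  [-119,-108,-43,-29/9,177,530,573,743.21,765,833]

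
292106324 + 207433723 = 499540047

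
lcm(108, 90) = 540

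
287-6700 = -6413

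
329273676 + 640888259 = 970161935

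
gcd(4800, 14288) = 16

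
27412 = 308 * 89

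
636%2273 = 636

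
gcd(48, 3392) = 16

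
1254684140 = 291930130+962754010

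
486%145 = 51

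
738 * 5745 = 4239810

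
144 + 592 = 736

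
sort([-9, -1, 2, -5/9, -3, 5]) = [-9, -3, -1, -5/9, 2, 5]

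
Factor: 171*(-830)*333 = -1*2^1*3^4*5^1*19^1*37^1*83^1 = -47262690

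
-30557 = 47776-78333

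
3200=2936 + 264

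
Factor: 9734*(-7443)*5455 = -1*2^1*3^2*5^1*31^1*157^1*827^1*1091^1 = -395215633710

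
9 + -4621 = -4612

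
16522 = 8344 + 8178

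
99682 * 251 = 25020182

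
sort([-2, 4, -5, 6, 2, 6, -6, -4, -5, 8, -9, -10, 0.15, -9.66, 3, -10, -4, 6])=[-10, -10, -9.66, -9, -6, -5, -5, -4, -4, -2, 0.15, 2, 3, 4, 6, 6, 6, 8]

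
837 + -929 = -92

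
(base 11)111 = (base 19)70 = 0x85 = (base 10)133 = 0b10000101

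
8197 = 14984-6787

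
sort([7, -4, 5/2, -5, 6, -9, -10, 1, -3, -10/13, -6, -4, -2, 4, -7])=[-10, -9, -7, -6, -5, -4, -4, -3, -2, -10/13, 1, 5/2, 4, 6, 7]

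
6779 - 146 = 6633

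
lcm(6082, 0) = 0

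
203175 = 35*5805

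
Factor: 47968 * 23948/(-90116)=-1 * 2^5 * 13^(-1) * 1499^1 * 1733^(-1) * 5987^1=-287184416/22529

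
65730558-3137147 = 62593411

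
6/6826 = 3/3413 ≈ 0.000879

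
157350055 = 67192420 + 90157635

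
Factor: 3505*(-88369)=-1*5^1*19^1*701^1*4651^1=-309733345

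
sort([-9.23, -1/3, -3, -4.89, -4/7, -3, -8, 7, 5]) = [-9.23, -8, -4.89, -3, -3, -4/7, -1/3, 5, 7]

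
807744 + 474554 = 1282298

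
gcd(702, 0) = 702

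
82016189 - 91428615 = -9412426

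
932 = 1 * 932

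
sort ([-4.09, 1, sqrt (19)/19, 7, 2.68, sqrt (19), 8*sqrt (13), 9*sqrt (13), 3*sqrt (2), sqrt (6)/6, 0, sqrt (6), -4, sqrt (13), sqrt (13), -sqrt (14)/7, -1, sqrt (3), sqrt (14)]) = [-4.09, -4, -1, -sqrt (14)/7, 0, sqrt (19)/19, sqrt (6)/6, 1, sqrt (3), sqrt (6), 2.68, sqrt (13), sqrt (13), sqrt (14), 3*sqrt (2), sqrt (19), 7, 8*sqrt (13), 9*sqrt (13)]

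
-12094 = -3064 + -9030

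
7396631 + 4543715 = 11940346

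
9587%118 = 29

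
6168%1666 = 1170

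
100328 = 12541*8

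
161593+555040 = 716633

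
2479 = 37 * 67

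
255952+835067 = 1091019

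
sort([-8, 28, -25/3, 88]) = [-25/3, -8, 28, 88]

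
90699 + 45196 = 135895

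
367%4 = 3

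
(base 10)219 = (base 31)72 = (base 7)432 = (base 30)79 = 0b11011011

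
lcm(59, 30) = 1770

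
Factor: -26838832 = -1 * 2^4 * 719^1 * 2333^1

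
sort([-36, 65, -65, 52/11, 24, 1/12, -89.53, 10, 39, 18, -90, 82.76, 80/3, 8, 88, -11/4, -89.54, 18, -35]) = [-90, -89.54, -89.53, -65, -36, -35, -11/4, 1/12, 52/11, 8, 10, 18, 18, 24, 80/3, 39, 65, 82.76, 88]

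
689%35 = 24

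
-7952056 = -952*8353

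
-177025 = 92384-269409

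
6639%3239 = 161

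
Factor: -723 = -1*3^1*241^1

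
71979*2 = 143958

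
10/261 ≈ 0.0383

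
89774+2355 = 92129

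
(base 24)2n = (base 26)2j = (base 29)2d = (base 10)71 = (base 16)47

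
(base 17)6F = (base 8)165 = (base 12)99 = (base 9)140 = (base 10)117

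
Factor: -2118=-1 * 2^1 * 3^1 * 353^1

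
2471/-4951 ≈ -0.499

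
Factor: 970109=7^1*138587^1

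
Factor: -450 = -1*2^1*3^2*5^2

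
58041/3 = 19347 = 19347.00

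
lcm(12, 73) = 876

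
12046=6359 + 5687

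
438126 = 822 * 533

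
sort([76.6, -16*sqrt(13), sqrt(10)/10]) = [-16*sqrt(13), sqrt(10)/10, 76.6]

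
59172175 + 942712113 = 1001884288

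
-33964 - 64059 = -98023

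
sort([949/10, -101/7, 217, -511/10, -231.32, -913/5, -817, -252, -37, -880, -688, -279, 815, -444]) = [-880, -817, -688, -444, -279, -252, -231.32, -913/5, -511/10, -37, -101/7, 949/10, 217, 815]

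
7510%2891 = 1728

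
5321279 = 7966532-2645253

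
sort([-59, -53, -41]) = [-59, -53, -41]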